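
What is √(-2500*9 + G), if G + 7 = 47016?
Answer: √24509 ≈ 156.55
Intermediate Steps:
G = 47009 (G = -7 + 47016 = 47009)
√(-2500*9 + G) = √(-2500*9 + 47009) = √(-22500 + 47009) = √24509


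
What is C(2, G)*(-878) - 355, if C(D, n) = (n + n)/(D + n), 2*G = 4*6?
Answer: -13021/7 ≈ -1860.1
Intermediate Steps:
G = 12 (G = (4*6)/2 = (1/2)*24 = 12)
C(D, n) = 2*n/(D + n) (C(D, n) = (2*n)/(D + n) = 2*n/(D + n))
C(2, G)*(-878) - 355 = (2*12/(2 + 12))*(-878) - 355 = (2*12/14)*(-878) - 355 = (2*12*(1/14))*(-878) - 355 = (12/7)*(-878) - 355 = -10536/7 - 355 = -13021/7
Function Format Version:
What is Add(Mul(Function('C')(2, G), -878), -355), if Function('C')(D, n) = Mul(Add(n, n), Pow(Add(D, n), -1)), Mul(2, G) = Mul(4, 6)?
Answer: Rational(-13021, 7) ≈ -1860.1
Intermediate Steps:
G = 12 (G = Mul(Rational(1, 2), Mul(4, 6)) = Mul(Rational(1, 2), 24) = 12)
Function('C')(D, n) = Mul(2, n, Pow(Add(D, n), -1)) (Function('C')(D, n) = Mul(Mul(2, n), Pow(Add(D, n), -1)) = Mul(2, n, Pow(Add(D, n), -1)))
Add(Mul(Function('C')(2, G), -878), -355) = Add(Mul(Mul(2, 12, Pow(Add(2, 12), -1)), -878), -355) = Add(Mul(Mul(2, 12, Pow(14, -1)), -878), -355) = Add(Mul(Mul(2, 12, Rational(1, 14)), -878), -355) = Add(Mul(Rational(12, 7), -878), -355) = Add(Rational(-10536, 7), -355) = Rational(-13021, 7)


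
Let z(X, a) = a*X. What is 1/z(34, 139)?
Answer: 1/4726 ≈ 0.00021160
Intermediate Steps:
z(X, a) = X*a
1/z(34, 139) = 1/(34*139) = 1/4726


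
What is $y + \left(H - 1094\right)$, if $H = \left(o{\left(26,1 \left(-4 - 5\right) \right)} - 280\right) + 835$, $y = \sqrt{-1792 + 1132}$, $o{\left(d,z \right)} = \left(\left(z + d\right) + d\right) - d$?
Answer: $-522 + 2 i \sqrt{165} \approx -522.0 + 25.69 i$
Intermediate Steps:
$o{\left(d,z \right)} = d + z$ ($o{\left(d,z \right)} = \left(\left(d + z\right) + d\right) - d = \left(z + 2 d\right) - d = d + z$)
$y = 2 i \sqrt{165}$ ($y = \sqrt{-660} = 2 i \sqrt{165} \approx 25.69 i$)
$H = 572$ ($H = \left(\left(26 + 1 \left(-4 - 5\right)\right) - 280\right) + 835 = \left(\left(26 + 1 \left(-9\right)\right) - 280\right) + 835 = \left(\left(26 - 9\right) - 280\right) + 835 = \left(17 - 280\right) + 835 = -263 + 835 = 572$)
$y + \left(H - 1094\right) = 2 i \sqrt{165} + \left(572 - 1094\right) = 2 i \sqrt{165} - 522 = -522 + 2 i \sqrt{165}$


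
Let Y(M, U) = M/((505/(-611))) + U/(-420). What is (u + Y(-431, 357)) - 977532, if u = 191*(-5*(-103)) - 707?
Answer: -1776293833/2020 ≈ -8.7935e+5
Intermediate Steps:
u = 97658 (u = 191*515 - 707 = 98365 - 707 = 97658)
Y(M, U) = -611*M/505 - U/420 (Y(M, U) = M/((505*(-1/611))) + U*(-1/420) = M/(-505/611) - U/420 = M*(-611/505) - U/420 = -611*M/505 - U/420)
(u + Y(-431, 357)) - 977532 = (97658 + (-611/505*(-431) - 1/420*357)) - 977532 = (97658 + (263341/505 - 17/20)) - 977532 = (97658 + 1051647/2020) - 977532 = 198320807/2020 - 977532 = -1776293833/2020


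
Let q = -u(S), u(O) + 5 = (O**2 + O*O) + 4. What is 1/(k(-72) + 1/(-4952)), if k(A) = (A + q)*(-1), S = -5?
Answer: 4952/599191 ≈ 0.0082645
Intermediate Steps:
u(O) = -1 + 2*O**2 (u(O) = -5 + ((O**2 + O*O) + 4) = -5 + ((O**2 + O**2) + 4) = -5 + (2*O**2 + 4) = -5 + (4 + 2*O**2) = -1 + 2*O**2)
q = -49 (q = -(-1 + 2*(-5)**2) = -(-1 + 2*25) = -(-1 + 50) = -1*49 = -49)
k(A) = 49 - A (k(A) = (A - 49)*(-1) = (-49 + A)*(-1) = 49 - A)
1/(k(-72) + 1/(-4952)) = 1/((49 - 1*(-72)) + 1/(-4952)) = 1/((49 + 72) - 1/4952) = 1/(121 - 1/4952) = 1/(599191/4952) = 4952/599191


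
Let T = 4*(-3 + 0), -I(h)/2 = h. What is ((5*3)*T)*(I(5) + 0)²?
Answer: -18000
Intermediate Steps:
I(h) = -2*h
T = -12 (T = 4*(-3) = -12)
((5*3)*T)*(I(5) + 0)² = ((5*3)*(-12))*(-2*5 + 0)² = (15*(-12))*(-10 + 0)² = -180*(-10)² = -180*100 = -18000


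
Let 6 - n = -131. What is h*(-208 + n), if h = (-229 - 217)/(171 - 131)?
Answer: 15833/20 ≈ 791.65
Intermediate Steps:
h = -223/20 (h = -446/40 = -446*1/40 = -223/20 ≈ -11.150)
n = 137 (n = 6 - 1*(-131) = 6 + 131 = 137)
h*(-208 + n) = -223*(-208 + 137)/20 = -223/20*(-71) = 15833/20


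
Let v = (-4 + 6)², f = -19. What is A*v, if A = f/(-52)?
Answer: 19/13 ≈ 1.4615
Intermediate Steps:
A = 19/52 (A = -19/(-52) = -19*(-1/52) = 19/52 ≈ 0.36538)
v = 4 (v = 2² = 4)
A*v = (19/52)*4 = 19/13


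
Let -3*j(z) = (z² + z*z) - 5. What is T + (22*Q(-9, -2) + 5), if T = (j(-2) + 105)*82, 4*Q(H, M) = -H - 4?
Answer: 17121/2 ≈ 8560.5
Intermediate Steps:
Q(H, M) = -1 - H/4 (Q(H, M) = (-H - 4)/4 = (-4 - H)/4 = -1 - H/4)
j(z) = 5/3 - 2*z²/3 (j(z) = -((z² + z*z) - 5)/3 = -((z² + z²) - 5)/3 = -(2*z² - 5)/3 = -(-5 + 2*z²)/3 = 5/3 - 2*z²/3)
T = 8528 (T = ((5/3 - ⅔*(-2)²) + 105)*82 = ((5/3 - ⅔*4) + 105)*82 = ((5/3 - 8/3) + 105)*82 = (-1 + 105)*82 = 104*82 = 8528)
T + (22*Q(-9, -2) + 5) = 8528 + (22*(-1 - ¼*(-9)) + 5) = 8528 + (22*(-1 + 9/4) + 5) = 8528 + (22*(5/4) + 5) = 8528 + (55/2 + 5) = 8528 + 65/2 = 17121/2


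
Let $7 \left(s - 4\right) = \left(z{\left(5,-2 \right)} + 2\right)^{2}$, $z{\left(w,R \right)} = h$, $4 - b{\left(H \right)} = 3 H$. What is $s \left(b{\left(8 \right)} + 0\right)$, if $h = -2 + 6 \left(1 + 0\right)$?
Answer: $- \frac{1280}{7} \approx -182.86$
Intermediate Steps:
$b{\left(H \right)} = 4 - 3 H$
$h = 4$ ($h = -2 + 6 \cdot 1 = -2 + 6 = 4$)
$z{\left(w,R \right)} = 4$
$s = \frac{64}{7}$ ($s = 4 + \frac{\left(4 + 2\right)^{2}}{7} = 4 + \frac{6^{2}}{7} = 4 + \frac{1}{7} \cdot 36 = 4 + \frac{36}{7} = \frac{64}{7} \approx 9.1429$)
$s \left(b{\left(8 \right)} + 0\right) = \frac{64 \left(\left(4 - 24\right) + 0\right)}{7} = \frac{64 \left(-20 + 0\right)}{7} = \frac{64}{7} \left(-20\right) = - \frac{1280}{7}$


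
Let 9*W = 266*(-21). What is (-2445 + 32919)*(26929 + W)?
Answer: 801720150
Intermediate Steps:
W = -1862/3 (W = (266*(-21))/9 = (1/9)*(-5586) = -1862/3 ≈ -620.67)
(-2445 + 32919)*(26929 + W) = (-2445 + 32919)*(26929 - 1862/3) = 30474*(78925/3) = 801720150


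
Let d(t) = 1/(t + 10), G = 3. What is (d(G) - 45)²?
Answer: 341056/169 ≈ 2018.1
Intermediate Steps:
d(t) = 1/(10 + t)
(d(G) - 45)² = (1/(10 + 3) - 45)² = (1/13 - 45)² = (-584/13)² = 341056/169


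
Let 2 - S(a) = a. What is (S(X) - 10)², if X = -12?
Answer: 16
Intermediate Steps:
S(a) = 2 - a
(S(X) - 10)² = ((2 - 1*(-12)) - 10)² = ((2 + 12) - 10)² = (14 - 10)² = 4² = 16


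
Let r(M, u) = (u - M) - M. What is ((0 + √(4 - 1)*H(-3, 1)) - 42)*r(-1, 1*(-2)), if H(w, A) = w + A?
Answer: 0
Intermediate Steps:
H(w, A) = A + w
r(M, u) = u - 2*M
((0 + √(4 - 1)*H(-3, 1)) - 42)*r(-1, 1*(-2)) = ((0 + √(4 - 1)*(1 - 3)) - 42)*(1*(-2) - 2*(-1)) = ((0 + √3*(-2)) - 42)*(-2 + 2) = ((0 - 2*√3) - 42)*0 = (-2*√3 - 42)*0 = (-42 - 2*√3)*0 = 0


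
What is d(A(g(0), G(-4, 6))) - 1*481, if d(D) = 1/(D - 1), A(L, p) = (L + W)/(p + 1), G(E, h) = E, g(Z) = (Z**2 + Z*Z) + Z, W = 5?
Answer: -3851/8 ≈ -481.38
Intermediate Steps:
g(Z) = Z + 2*Z**2 (g(Z) = (Z**2 + Z**2) + Z = 2*Z**2 + Z = Z + 2*Z**2)
A(L, p) = (5 + L)/(1 + p) (A(L, p) = (L + 5)/(p + 1) = (5 + L)/(1 + p))
d(D) = 1/(-1 + D)
d(A(g(0), G(-4, 6))) - 1*481 = 1/(-1 + (5 + 0*(1 + 2*0))/(1 - 4)) - 1*481 = 1/(-1 + (5 + 0*(1 + 0))/(-3)) - 481 = 1/(-1 - (5 + 0*1)/3) - 481 = 1/(-1 - (5 + 0)/3) - 481 = 1/(-1 - 1/3*5) - 481 = 1/(-1 - 5/3) - 481 = 1/(-8/3) - 481 = -3/8 - 481 = -3851/8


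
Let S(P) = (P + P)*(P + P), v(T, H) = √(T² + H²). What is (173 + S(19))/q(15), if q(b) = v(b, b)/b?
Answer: 1617*√2/2 ≈ 1143.4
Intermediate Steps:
v(T, H) = √(H² + T²)
q(b) = √2*√(b²)/b (q(b) = √(b² + b²)/b = √(2*b²)/b = (√2*√(b²))/b = √2*√(b²)/b)
S(P) = 4*P² (S(P) = (2*P)*(2*P) = 4*P²)
(173 + S(19))/q(15) = (173 + 4*19²)/((√2*√(15²)/15)) = (173 + 4*361)/((√2*(1/15)*√225)) = (173 + 1444)/((√2*(1/15)*15)) = 1617/√2 = (√2/2)*1617 = 1617*√2/2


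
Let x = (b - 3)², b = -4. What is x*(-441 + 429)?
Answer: -588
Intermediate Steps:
x = 49 (x = (-4 - 3)² = (-7)² = 49)
x*(-441 + 429) = 49*(-441 + 429) = 49*(-12) = -588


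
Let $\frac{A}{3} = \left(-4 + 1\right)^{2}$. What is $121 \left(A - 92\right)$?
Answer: $-7865$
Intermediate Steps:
$A = 27$ ($A = 3 \left(-4 + 1\right)^{2} = 3 \left(-3\right)^{2} = 3 \cdot 9 = 27$)
$121 \left(A - 92\right) = 121 \left(27 - 92\right) = 121 \left(-65\right) = -7865$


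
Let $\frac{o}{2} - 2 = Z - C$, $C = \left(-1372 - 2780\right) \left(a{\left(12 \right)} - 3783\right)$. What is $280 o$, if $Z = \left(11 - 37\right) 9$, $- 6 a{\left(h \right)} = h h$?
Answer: $-8851861760$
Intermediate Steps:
$a{\left(h \right)} = - \frac{h^{2}}{6}$ ($a{\left(h \right)} = - \frac{h h}{6} = - \frac{h^{2}}{6}$)
$C = 15806664$ ($C = \left(-1372 - 2780\right) \left(- \frac{12^{2}}{6} - 3783\right) = - 4152 \left(\left(- \frac{1}{6}\right) 144 - 3783\right) = - 4152 \left(-24 - 3783\right) = \left(-4152\right) \left(-3807\right) = 15806664$)
$Z = -234$ ($Z = \left(-26\right) 9 = -234$)
$o = -31613792$ ($o = 4 + 2 \left(-234 - 15806664\right) = 4 + 2 \left(-15806898\right) = 4 - 31613796 = -31613792$)
$280 o = 280 \left(-31613792\right) = -8851861760$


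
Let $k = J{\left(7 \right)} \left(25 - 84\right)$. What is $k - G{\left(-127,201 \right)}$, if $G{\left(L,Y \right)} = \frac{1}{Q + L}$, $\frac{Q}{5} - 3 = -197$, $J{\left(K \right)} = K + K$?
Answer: $- \frac{906121}{1097} \approx -826.0$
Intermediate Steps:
$J{\left(K \right)} = 2 K$
$Q = -970$ ($Q = 15 + 5 \left(-197\right) = 15 - 985 = -970$)
$G{\left(L,Y \right)} = \frac{1}{-970 + L}$
$k = -826$ ($k = 2 \cdot 7 \left(25 - 84\right) = 14 \left(-59\right) = -826$)
$k - G{\left(-127,201 \right)} = -826 - \frac{1}{-970 - 127} = -826 - \frac{1}{-1097} = -826 - - \frac{1}{1097} = -826 + \frac{1}{1097} = - \frac{906121}{1097}$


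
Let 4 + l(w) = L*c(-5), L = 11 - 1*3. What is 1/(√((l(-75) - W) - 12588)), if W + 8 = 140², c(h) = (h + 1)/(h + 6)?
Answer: -I*√8054/16108 ≈ -0.0055714*I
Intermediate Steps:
c(h) = (1 + h)/(6 + h)
W = 19592 (W = -8 + 140² = -8 + 19600 = 19592)
L = 8 (L = 11 - 3 = 8)
l(w) = -36 (l(w) = -4 + 8*((1 - 5)/(6 - 5)) = -4 + 8*(-4/1) = -4 + 8*(1*(-4)) = -4 + 8*(-4) = -4 - 32 = -36)
1/(√((l(-75) - W) - 12588)) = 1/(√((-36 - 1*19592) - 12588)) = 1/(√((-36 - 19592) - 12588)) = 1/(√(-19628 - 12588)) = 1/(√(-32216)) = 1/(2*I*√8054) = -I*√8054/16108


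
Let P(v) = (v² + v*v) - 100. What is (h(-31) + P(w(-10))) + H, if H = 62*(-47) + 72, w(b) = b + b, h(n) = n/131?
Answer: -280633/131 ≈ -2142.2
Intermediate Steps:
h(n) = n/131 (h(n) = n*(1/131) = n/131)
w(b) = 2*b
H = -2842 (H = -2914 + 72 = -2842)
P(v) = -100 + 2*v² (P(v) = (v² + v²) - 100 = 2*v² - 100 = -100 + 2*v²)
(h(-31) + P(w(-10))) + H = ((1/131)*(-31) + (-100 + 2*(2*(-10))²)) - 2842 = (-31/131 + (-100 + 2*(-20)²)) - 2842 = (-31/131 + (-100 + 2*400)) - 2842 = (-31/131 + (-100 + 800)) - 2842 = (-31/131 + 700) - 2842 = 91669/131 - 2842 = -280633/131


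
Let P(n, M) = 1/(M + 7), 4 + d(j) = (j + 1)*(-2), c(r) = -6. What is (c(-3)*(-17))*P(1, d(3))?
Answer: -102/5 ≈ -20.400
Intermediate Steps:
d(j) = -6 - 2*j (d(j) = -4 + (j + 1)*(-2) = -4 + (1 + j)*(-2) = -4 + (-2 - 2*j) = -6 - 2*j)
P(n, M) = 1/(7 + M)
(c(-3)*(-17))*P(1, d(3)) = (-6*(-17))/(7 + (-6 - 2*3)) = 102/(7 + (-6 - 6)) = 102/(7 - 12) = 102/(-5) = 102*(-1/5) = -102/5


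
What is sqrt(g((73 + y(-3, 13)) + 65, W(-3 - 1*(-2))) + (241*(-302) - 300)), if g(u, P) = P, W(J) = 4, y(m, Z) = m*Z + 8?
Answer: I*sqrt(73078) ≈ 270.33*I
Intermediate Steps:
y(m, Z) = 8 + Z*m (y(m, Z) = Z*m + 8 = 8 + Z*m)
sqrt(g((73 + y(-3, 13)) + 65, W(-3 - 1*(-2))) + (241*(-302) - 300)) = sqrt(4 + (241*(-302) - 300)) = sqrt(4 + (-72782 - 300)) = sqrt(4 - 73082) = sqrt(-73078) = I*sqrt(73078)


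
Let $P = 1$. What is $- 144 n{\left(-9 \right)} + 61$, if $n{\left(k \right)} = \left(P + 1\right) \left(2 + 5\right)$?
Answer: $-1955$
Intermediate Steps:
$n{\left(k \right)} = 14$ ($n{\left(k \right)} = \left(1 + 1\right) \left(2 + 5\right) = 2 \cdot 7 = 14$)
$- 144 n{\left(-9 \right)} + 61 = \left(-144\right) 14 + 61 = -2016 + 61 = -1955$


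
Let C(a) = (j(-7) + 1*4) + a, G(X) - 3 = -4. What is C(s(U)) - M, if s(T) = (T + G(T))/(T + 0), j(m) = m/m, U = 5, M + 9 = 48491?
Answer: -242381/5 ≈ -48476.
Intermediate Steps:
M = 48482 (M = -9 + 48491 = 48482)
G(X) = -1 (G(X) = 3 - 4 = -1)
j(m) = 1
s(T) = (-1 + T)/T (s(T) = (T - 1)/(T + 0) = (-1 + T)/T)
C(a) = 5 + a (C(a) = (1 + 1*4) + a = (1 + 4) + a = 5 + a)
C(s(U)) - M = (5 + (-1 + 5)/5) - 1*48482 = (5 + (⅕)*4) - 48482 = (5 + ⅘) - 48482 = 29/5 - 48482 = -242381/5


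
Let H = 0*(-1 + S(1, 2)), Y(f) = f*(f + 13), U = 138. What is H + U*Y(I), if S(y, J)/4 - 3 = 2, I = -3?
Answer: -4140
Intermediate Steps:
S(y, J) = 20 (S(y, J) = 12 + 4*2 = 12 + 8 = 20)
Y(f) = f*(13 + f)
H = 0 (H = 0*(-1 + 20) = 0*19 = 0)
H + U*Y(I) = 0 + 138*(-3*(13 - 3)) = 0 + 138*(-3*10) = 0 + 138*(-30) = 0 - 4140 = -4140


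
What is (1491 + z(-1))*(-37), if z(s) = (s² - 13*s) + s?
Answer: -55648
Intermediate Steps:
z(s) = s² - 12*s
(1491 + z(-1))*(-37) = (1491 - (-12 - 1))*(-37) = (1491 - 1*(-13))*(-37) = (1491 + 13)*(-37) = 1504*(-37) = -55648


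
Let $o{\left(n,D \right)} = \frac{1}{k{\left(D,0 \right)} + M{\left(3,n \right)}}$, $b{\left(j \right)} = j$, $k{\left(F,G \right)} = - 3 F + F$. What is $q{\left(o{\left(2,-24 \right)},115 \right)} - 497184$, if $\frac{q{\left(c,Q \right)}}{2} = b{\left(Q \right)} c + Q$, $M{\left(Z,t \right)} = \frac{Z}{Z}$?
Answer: $- \frac{24350516}{49} \approx -4.9695 \cdot 10^{5}$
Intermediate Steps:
$k{\left(F,G \right)} = - 2 F$
$M{\left(Z,t \right)} = 1$
$o{\left(n,D \right)} = \frac{1}{1 - 2 D}$ ($o{\left(n,D \right)} = \frac{1}{- 2 D + 1} = \frac{1}{1 - 2 D}$)
$q{\left(c,Q \right)} = 2 Q + 2 Q c$ ($q{\left(c,Q \right)} = 2 \left(Q c + Q\right) = 2 \left(Q + Q c\right) = 2 Q + 2 Q c$)
$q{\left(o{\left(2,-24 \right)},115 \right)} - 497184 = 2 \cdot 115 \left(1 - \frac{1}{-1 + 2 \left(-24\right)}\right) - 497184 = 2 \cdot 115 \left(1 - \frac{1}{-1 - 48}\right) - 497184 = 2 \cdot 115 \left(1 - \frac{1}{-49}\right) - 497184 = 2 \cdot 115 \left(1 - - \frac{1}{49}\right) - 497184 = 2 \cdot 115 \left(1 + \frac{1}{49}\right) - 497184 = 2 \cdot 115 \cdot \frac{50}{49} - 497184 = \frac{11500}{49} - 497184 = - \frac{24350516}{49}$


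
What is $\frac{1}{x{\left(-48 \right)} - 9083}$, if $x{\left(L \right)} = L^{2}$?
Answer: $- \frac{1}{6779} \approx -0.00014751$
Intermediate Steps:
$\frac{1}{x{\left(-48 \right)} - 9083} = \frac{1}{\left(-48\right)^{2} - 9083} = \frac{1}{2304 - 9083} = \frac{1}{-6779} = - \frac{1}{6779}$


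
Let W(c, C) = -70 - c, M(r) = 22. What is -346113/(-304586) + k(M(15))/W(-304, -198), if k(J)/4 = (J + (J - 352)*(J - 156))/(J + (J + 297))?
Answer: 3705441635/1104733422 ≈ 3.3541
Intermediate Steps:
k(J) = 4*(J + (-352 + J)*(-156 + J))/(297 + 2*J) (k(J) = 4*((J + (J - 352)*(J - 156))/(J + (J + 297))) = 4*((J + (-352 + J)*(-156 + J))/(J + (297 + J))) = 4*((J + (-352 + J)*(-156 + J))/(297 + 2*J)) = 4*(J + (-352 + J)*(-156 + J))/(297 + 2*J))
-346113/(-304586) + k(M(15))/W(-304, -198) = -346113/(-304586) + (4*(54912 + 22² - 507*22)/(297 + 2*22))/(-70 - 1*(-304)) = -346113*(-1/304586) + (4*(54912 + 484 - 11154)/(297 + 44))/(-70 + 304) = 346113/304586 + (4*44242/341)/234 = 346113/304586 + (4*(1/341)*44242)*(1/234) = 346113/304586 + (16088/31)*(1/234) = 346113/304586 + 8044/3627 = 3705441635/1104733422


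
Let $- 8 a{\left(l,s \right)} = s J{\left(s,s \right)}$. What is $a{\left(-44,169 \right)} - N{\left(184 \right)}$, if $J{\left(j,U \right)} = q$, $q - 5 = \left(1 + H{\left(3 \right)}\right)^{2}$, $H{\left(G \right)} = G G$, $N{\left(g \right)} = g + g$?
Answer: $- \frac{20689}{8} \approx -2586.1$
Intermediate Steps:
$N{\left(g \right)} = 2 g$
$H{\left(G \right)} = G^{2}$
$q = 105$ ($q = 5 + \left(1 + 3^{2}\right)^{2} = 5 + \left(1 + 9\right)^{2} = 5 + 10^{2} = 5 + 100 = 105$)
$J{\left(j,U \right)} = 105$
$a{\left(l,s \right)} = - \frac{105 s}{8}$ ($a{\left(l,s \right)} = - \frac{s 105}{8} = - \frac{105 s}{8}$)
$a{\left(-44,169 \right)} - N{\left(184 \right)} = \left(- \frac{105}{8}\right) 169 - 2 \cdot 184 = - \frac{17745}{8} - 368 = - \frac{20689}{8}$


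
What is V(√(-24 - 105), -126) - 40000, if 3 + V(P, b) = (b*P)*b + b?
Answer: -40129 + 15876*I*√129 ≈ -40129.0 + 1.8032e+5*I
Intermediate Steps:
V(P, b) = -3 + b + P*b² (V(P, b) = -3 + ((b*P)*b + b) = -3 + ((P*b)*b + b) = -3 + (P*b² + b) = -3 + (b + P*b²) = -3 + b + P*b²)
V(√(-24 - 105), -126) - 40000 = (-3 - 126 + √(-24 - 105)*(-126)²) - 40000 = (-3 - 126 + √(-129)*15876) - 40000 = (-3 - 126 + (I*√129)*15876) - 40000 = (-3 - 126 + 15876*I*√129) - 40000 = (-129 + 15876*I*√129) - 40000 = -40129 + 15876*I*√129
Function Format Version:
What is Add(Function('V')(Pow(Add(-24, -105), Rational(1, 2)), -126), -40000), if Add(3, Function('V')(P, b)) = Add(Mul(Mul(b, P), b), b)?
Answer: Add(-40129, Mul(15876, I, Pow(129, Rational(1, 2)))) ≈ Add(-40129., Mul(1.8032e+5, I))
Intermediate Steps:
Function('V')(P, b) = Add(-3, b, Mul(P, Pow(b, 2))) (Function('V')(P, b) = Add(-3, Add(Mul(Mul(b, P), b), b)) = Add(-3, Add(Mul(Mul(P, b), b), b)) = Add(-3, Add(Mul(P, Pow(b, 2)), b)) = Add(-3, Add(b, Mul(P, Pow(b, 2)))) = Add(-3, b, Mul(P, Pow(b, 2))))
Add(Function('V')(Pow(Add(-24, -105), Rational(1, 2)), -126), -40000) = Add(Add(-3, -126, Mul(Pow(Add(-24, -105), Rational(1, 2)), Pow(-126, 2))), -40000) = Add(Add(-3, -126, Mul(Pow(-129, Rational(1, 2)), 15876)), -40000) = Add(Add(-3, -126, Mul(Mul(I, Pow(129, Rational(1, 2))), 15876)), -40000) = Add(Add(-3, -126, Mul(15876, I, Pow(129, Rational(1, 2)))), -40000) = Add(Add(-129, Mul(15876, I, Pow(129, Rational(1, 2)))), -40000) = Add(-40129, Mul(15876, I, Pow(129, Rational(1, 2))))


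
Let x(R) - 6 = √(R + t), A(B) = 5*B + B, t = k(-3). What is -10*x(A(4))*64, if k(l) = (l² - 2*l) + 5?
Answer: -3840 - 1280*√11 ≈ -8085.3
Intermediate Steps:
k(l) = 5 + l² - 2*l
t = 20 (t = 5 + (-3)² - 2*(-3) = 5 + 9 + 6 = 20)
A(B) = 6*B
x(R) = 6 + √(20 + R) (x(R) = 6 + √(R + 20) = 6 + √(20 + R))
-10*x(A(4))*64 = -10*(6 + √(20 + 6*4))*64 = -10*(6 + √(20 + 24))*64 = -10*(6 + √44)*64 = -10*(6 + 2*√11)*64 = (-60 - 20*√11)*64 = -3840 - 1280*√11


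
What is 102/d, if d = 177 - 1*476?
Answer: -102/299 ≈ -0.34114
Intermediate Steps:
d = -299 (d = 177 - 476 = -299)
102/d = 102/(-299) = 102*(-1/299) = -102/299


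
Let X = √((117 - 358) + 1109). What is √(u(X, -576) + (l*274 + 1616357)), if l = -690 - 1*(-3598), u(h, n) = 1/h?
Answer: √(454531093044 + 434*√217)/434 ≈ 1553.4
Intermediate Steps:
X = 2*√217 (X = √(-241 + 1109) = √868 = 2*√217 ≈ 29.462)
l = 2908 (l = -690 + 3598 = 2908)
√(u(X, -576) + (l*274 + 1616357)) = √(1/(2*√217) + (2908*274 + 1616357)) = √(√217/434 + (796792 + 1616357)) = √(√217/434 + 2413149) = √(2413149 + √217/434)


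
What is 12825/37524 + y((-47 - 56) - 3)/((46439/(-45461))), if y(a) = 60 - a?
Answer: -94193420483/580859012 ≈ -162.16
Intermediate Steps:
12825/37524 + y((-47 - 56) - 3)/((46439/(-45461))) = 12825/37524 + (60 - ((-47 - 56) - 3))/((46439/(-45461))) = 12825*(1/37524) + (60 - (-103 - 3))/((46439*(-1/45461))) = 4275/12508 + (60 - 1*(-106))/(-46439/45461) = 4275/12508 + (60 + 106)*(-45461/46439) = 4275/12508 + 166*(-45461/46439) = 4275/12508 - 7546526/46439 = -94193420483/580859012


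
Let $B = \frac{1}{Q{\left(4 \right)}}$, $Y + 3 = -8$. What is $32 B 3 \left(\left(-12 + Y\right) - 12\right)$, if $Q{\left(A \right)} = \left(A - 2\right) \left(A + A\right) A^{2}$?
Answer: $- \frac{105}{8} \approx -13.125$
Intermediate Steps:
$Y = -11$ ($Y = -3 - 8 = -11$)
$Q{\left(A \right)} = 2 A^{3} \left(-2 + A\right)$ ($Q{\left(A \right)} = \left(-2 + A\right) 2 A A^{2} = 2 A \left(-2 + A\right) A^{2} = 2 A^{3} \left(-2 + A\right)$)
$B = \frac{1}{256}$ ($B = \frac{1}{2 \cdot 4^{3} \left(-2 + 4\right)} = \frac{1}{2 \cdot 64 \cdot 2} = \frac{1}{256} \approx 0.0039063$)
$32 B 3 \left(\left(-12 + Y\right) - 12\right) = 32 \cdot \frac{1}{256} \cdot 3 \left(\left(-12 - 11\right) - 12\right) = 32 \cdot \frac{3}{256} \left(-23 - 12\right) = \frac{3}{8} \left(-35\right) = - \frac{105}{8}$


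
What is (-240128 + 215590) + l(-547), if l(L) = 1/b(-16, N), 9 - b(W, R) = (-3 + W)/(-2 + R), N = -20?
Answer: -4392280/179 ≈ -24538.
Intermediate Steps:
b(W, R) = 9 - (-3 + W)/(-2 + R)
l(L) = 22/179 (l(L) = 1/((-15 - 1*(-16) + 9*(-20))/(-2 - 20)) = 1/((-15 + 16 - 180)/(-22)) = 1/(-1/22*(-179)) = 1/(179/22) = 22/179)
(-240128 + 215590) + l(-547) = (-240128 + 215590) + 22/179 = -24538 + 22/179 = -4392280/179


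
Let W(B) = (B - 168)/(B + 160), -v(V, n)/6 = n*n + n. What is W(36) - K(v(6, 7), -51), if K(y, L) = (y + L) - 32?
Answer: 20498/49 ≈ 418.33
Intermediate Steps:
v(V, n) = -6*n - 6*n² (v(V, n) = -6*(n*n + n) = -6*(n² + n) = -6*(n + n²) = -6*n - 6*n²)
K(y, L) = -32 + L + y (K(y, L) = (L + y) - 32 = -32 + L + y)
W(B) = (-168 + B)/(160 + B)
W(36) - K(v(6, 7), -51) = (-168 + 36)/(160 + 36) - (-32 - 51 - 6*7*(1 + 7)) = -132/196 - (-32 - 51 - 6*7*8) = (1/196)*(-132) - (-32 - 51 - 336) = -33/49 - 1*(-419) = -33/49 + 419 = 20498/49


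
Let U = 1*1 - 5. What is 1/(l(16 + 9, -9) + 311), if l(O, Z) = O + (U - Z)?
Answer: 1/341 ≈ 0.0029326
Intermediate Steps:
U = -4 (U = 1 - 5 = -4)
l(O, Z) = -4 + O - Z (l(O, Z) = O + (-4 - Z) = -4 + O - Z)
1/(l(16 + 9, -9) + 311) = 1/((-4 + (16 + 9) - 1*(-9)) + 311) = 1/((-4 + 25 + 9) + 311) = 1/(30 + 311) = 1/341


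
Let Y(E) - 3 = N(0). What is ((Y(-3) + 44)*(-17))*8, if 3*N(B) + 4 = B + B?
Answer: -18632/3 ≈ -6210.7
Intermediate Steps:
N(B) = -4/3 + 2*B/3 (N(B) = -4/3 + (B + B)/3 = -4/3 + (2*B)/3 = -4/3 + 2*B/3)
Y(E) = 5/3 (Y(E) = 3 + (-4/3 + (⅔)*0) = 3 + (-4/3 + 0) = 3 - 4/3 = 5/3)
((Y(-3) + 44)*(-17))*8 = ((5/3 + 44)*(-17))*8 = ((137/3)*(-17))*8 = -2329/3*8 = -18632/3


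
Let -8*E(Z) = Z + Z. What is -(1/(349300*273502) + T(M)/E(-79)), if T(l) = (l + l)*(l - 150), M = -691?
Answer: -444143307385332879/7547205639400 ≈ -58849.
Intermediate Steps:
E(Z) = -Z/4 (E(Z) = -(Z + Z)/8 = -Z/4)
T(l) = 2*l*(-150 + l) (T(l) = (2*l)*(-150 + l) = 2*l*(-150 + l))
-(1/(349300*273502) + T(M)/E(-79)) = -(1/(349300*273502) + (2*(-691)*(-150 - 691))/((-1/4*(-79)))) = -((1/349300)*(1/273502) + (2*(-691)*(-841))/(79/4)) = -(1/95534248600 + 1162262*(4/79)) = -(1/95534248600 + 4649048/79) = -1*444143307385332879/7547205639400 = -444143307385332879/7547205639400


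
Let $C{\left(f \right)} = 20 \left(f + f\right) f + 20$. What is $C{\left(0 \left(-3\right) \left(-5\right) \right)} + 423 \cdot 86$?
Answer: $36398$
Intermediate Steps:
$C{\left(f \right)} = 20 + 40 f^{2}$ ($C{\left(f \right)} = 20 \cdot 2 f f + 20 = 40 f f + 20 = 40 f^{2} + 20 = 20 + 40 f^{2}$)
$C{\left(0 \left(-3\right) \left(-5\right) \right)} + 423 \cdot 86 = \left(20 + 40 \left(0 \left(-3\right) \left(-5\right)\right)^{2}\right) + 423 \cdot 86 = \left(20 + 40 \left(0 \left(-5\right)\right)^{2}\right) + 36378 = \left(20 + 40 \cdot 0^{2}\right) + 36378 = \left(20 + 40 \cdot 0\right) + 36378 = \left(20 + 0\right) + 36378 = 20 + 36378 = 36398$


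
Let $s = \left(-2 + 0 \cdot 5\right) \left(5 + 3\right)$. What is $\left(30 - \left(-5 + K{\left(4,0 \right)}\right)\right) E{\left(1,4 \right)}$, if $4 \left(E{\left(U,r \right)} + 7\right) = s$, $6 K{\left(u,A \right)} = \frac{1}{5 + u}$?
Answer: $- \frac{20779}{54} \approx -384.8$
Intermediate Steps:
$K{\left(u,A \right)} = \frac{1}{6 \left(5 + u\right)}$
$s = -16$ ($s = \left(-2 + 0\right) 8 = \left(-2\right) 8 = -16$)
$E{\left(U,r \right)} = -11$ ($E{\left(U,r \right)} = -7 + \frac{1}{4} \left(-16\right) = -7 - 4 = -11$)
$\left(30 - \left(-5 + K{\left(4,0 \right)}\right)\right) E{\left(1,4 \right)} = \left(30 + \left(5 - \frac{1}{6 \left(5 + 4\right)}\right)\right) \left(-11\right) = \left(30 + \left(5 - \frac{1}{6 \cdot 9}\right)\right) \left(-11\right) = \left(30 + \left(5 - \frac{1}{6} \cdot \frac{1}{9}\right)\right) \left(-11\right) = \left(30 + \left(5 - \frac{1}{54}\right)\right) \left(-11\right) = \left(30 + \frac{269}{54}\right) \left(-11\right) = \frac{1889}{54} \left(-11\right) = - \frac{20779}{54}$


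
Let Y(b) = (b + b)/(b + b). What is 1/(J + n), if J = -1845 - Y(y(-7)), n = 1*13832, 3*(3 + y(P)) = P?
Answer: 1/11986 ≈ 8.3431e-5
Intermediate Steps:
y(P) = -3 + P/3
Y(b) = 1 (Y(b) = (2*b)/((2*b)) = (2*b)*(1/(2*b)) = 1)
n = 13832
J = -1846 (J = -1845 - 1*1 = -1845 - 1 = -1846)
1/(J + n) = 1/(-1846 + 13832) = 1/11986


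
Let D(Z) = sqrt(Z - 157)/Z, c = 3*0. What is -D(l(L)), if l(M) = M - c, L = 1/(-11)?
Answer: 24*I*sqrt(33) ≈ 137.87*I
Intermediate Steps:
c = 0
L = -1/11 ≈ -0.090909
l(M) = M (l(M) = M - 1*0 = M + 0 = M)
D(Z) = sqrt(-157 + Z)/Z
-D(l(L)) = -sqrt(-157 - 1/11)/(-1/11) = -(-11)*sqrt(-1728/11) = -(-11)*24*I*sqrt(33)/11 = -(-24)*I*sqrt(33) = 24*I*sqrt(33)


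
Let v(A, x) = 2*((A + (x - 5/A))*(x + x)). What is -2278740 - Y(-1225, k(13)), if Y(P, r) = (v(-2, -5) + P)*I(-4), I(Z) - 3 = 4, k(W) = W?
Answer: -2270795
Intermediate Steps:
I(Z) = 7 (I(Z) = 3 + 4 = 7)
v(A, x) = 4*x*(A + x - 5/A) (v(A, x) = 2*((A + (x - 5/A))*(2*x)) = 2*((A + x - 5/A)*(2*x)) = 2*(2*x*(A + x - 5/A)) = 4*x*(A + x - 5/A))
Y(P, r) = 630 + 7*P (Y(P, r) = (4*(-5)*(-5 - 2*(-2 - 5))/(-2) + P)*7 = (4*(-5)*(-1/2)*(-5 - 2*(-7)) + P)*7 = (4*(-5)*(-1/2)*(-5 + 14) + P)*7 = (4*(-5)*(-1/2)*9 + P)*7 = (90 + P)*7 = 630 + 7*P)
-2278740 - Y(-1225, k(13)) = -2278740 - (630 + 7*(-1225)) = -2278740 - (630 - 8575) = -2278740 - 1*(-7945) = -2278740 + 7945 = -2270795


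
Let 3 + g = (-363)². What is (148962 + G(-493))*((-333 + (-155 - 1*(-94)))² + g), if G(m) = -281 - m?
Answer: 42813236348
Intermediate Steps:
g = 131766 (g = -3 + (-363)² = -3 + 131769 = 131766)
(148962 + G(-493))*((-333 + (-155 - 1*(-94)))² + g) = (148962 + (-281 - 1*(-493)))*((-333 + (-155 - 1*(-94)))² + 131766) = (148962 + (-281 + 493))*((-333 + (-155 + 94))² + 131766) = (148962 + 212)*((-333 - 61)² + 131766) = 149174*((-394)² + 131766) = 149174*(155236 + 131766) = 149174*287002 = 42813236348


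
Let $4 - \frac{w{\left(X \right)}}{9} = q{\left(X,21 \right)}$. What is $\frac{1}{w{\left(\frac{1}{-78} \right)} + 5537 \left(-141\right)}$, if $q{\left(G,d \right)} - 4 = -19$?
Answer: $- \frac{1}{780546} \approx -1.2812 \cdot 10^{-6}$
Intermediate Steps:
$q{\left(G,d \right)} = -15$ ($q{\left(G,d \right)} = 4 - 19 = -15$)
$w{\left(X \right)} = 171$ ($w{\left(X \right)} = 36 - -135 = 36 + 135 = 171$)
$\frac{1}{w{\left(\frac{1}{-78} \right)} + 5537 \left(-141\right)} = \frac{1}{171 + 5537 \left(-141\right)} = \frac{1}{171 - 780717} = \frac{1}{-780546} = - \frac{1}{780546}$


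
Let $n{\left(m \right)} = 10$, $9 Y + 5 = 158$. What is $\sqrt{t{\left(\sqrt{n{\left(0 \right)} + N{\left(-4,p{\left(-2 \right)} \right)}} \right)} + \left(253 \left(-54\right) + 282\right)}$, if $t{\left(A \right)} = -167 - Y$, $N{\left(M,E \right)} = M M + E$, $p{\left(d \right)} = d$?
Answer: $2 i \sqrt{3391} \approx 116.46 i$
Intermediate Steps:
$Y = 17$ ($Y = - \frac{5}{9} + \frac{1}{9} \cdot 158 = - \frac{5}{9} + \frac{158}{9} = 17$)
$N{\left(M,E \right)} = E + M^{2}$ ($N{\left(M,E \right)} = M^{2} + E = E + M^{2}$)
$t{\left(A \right)} = -184$ ($t{\left(A \right)} = -167 - 17 = -184$)
$\sqrt{t{\left(\sqrt{n{\left(0 \right)} + N{\left(-4,p{\left(-2 \right)} \right)}} \right)} + \left(253 \left(-54\right) + 282\right)} = \sqrt{-184 + \left(253 \left(-54\right) + 282\right)} = \sqrt{-184 + \left(-13662 + 282\right)} = \sqrt{-184 - 13380} = \sqrt{-13564} = 2 i \sqrt{3391}$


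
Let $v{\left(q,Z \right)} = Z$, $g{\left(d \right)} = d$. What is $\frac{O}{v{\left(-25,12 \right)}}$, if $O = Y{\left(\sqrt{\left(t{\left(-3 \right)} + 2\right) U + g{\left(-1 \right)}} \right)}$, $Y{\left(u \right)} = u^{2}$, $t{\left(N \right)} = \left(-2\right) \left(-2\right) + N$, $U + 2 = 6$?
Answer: $\frac{11}{12} \approx 0.91667$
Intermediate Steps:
$U = 4$ ($U = -2 + 6 = 4$)
$t{\left(N \right)} = 4 + N$
$O = 11$ ($O = \left(\sqrt{\left(\left(4 - 3\right) + 2\right) 4 - 1}\right)^{2} = \left(\sqrt{\left(1 + 2\right) 4 - 1}\right)^{2} = \left(\sqrt{3 \cdot 4 - 1}\right)^{2} = \left(\sqrt{12 - 1}\right)^{2} = \left(\sqrt{11}\right)^{2} = 11$)
$\frac{O}{v{\left(-25,12 \right)}} = \frac{11}{12}$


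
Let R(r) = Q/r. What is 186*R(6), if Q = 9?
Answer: 279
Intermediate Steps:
R(r) = 9/r
186*R(6) = 186*(9/6) = 186*(9*(1/6)) = 186*(3/2) = 279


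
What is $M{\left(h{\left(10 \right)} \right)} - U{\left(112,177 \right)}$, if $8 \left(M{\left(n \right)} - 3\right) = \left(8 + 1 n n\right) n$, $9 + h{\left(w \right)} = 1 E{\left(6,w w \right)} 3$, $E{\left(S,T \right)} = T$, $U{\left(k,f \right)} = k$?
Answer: $\frac{24643627}{8} \approx 3.0805 \cdot 10^{6}$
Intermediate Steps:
$h{\left(w \right)} = -9 + 3 w^{2}$ ($h{\left(w \right)} = -9 + 1 w w 3 = -9 + 1 w^{2} \cdot 3 = -9 + w^{2} \cdot 3 = -9 + 3 w^{2}$)
$M{\left(n \right)} = 3 + \frac{n \left(8 + n^{2}\right)}{8}$ ($M{\left(n \right)} = 3 + \frac{\left(8 + 1 n n\right) n}{8} = 3 + \frac{\left(8 + n n\right) n}{8} = 3 + \frac{\left(8 + n^{2}\right) n}{8} = 3 + \frac{n \left(8 + n^{2}\right)}{8}$)
$M{\left(h{\left(10 \right)} \right)} - U{\left(112,177 \right)} = \left(3 - \left(9 - 3 \cdot 10^{2}\right) + \frac{\left(-9 + 3 \cdot 10^{2}\right)^{3}}{8}\right) - 112 = \left(3 + \left(-9 + 3 \cdot 100\right) + \frac{\left(-9 + 3 \cdot 100\right)^{3}}{8}\right) - 112 = \left(3 + \left(-9 + 300\right) + \frac{\left(-9 + 300\right)^{3}}{8}\right) - 112 = \left(3 + 291 + \frac{291^{3}}{8}\right) - 112 = \left(3 + 291 + \frac{1}{8} \cdot 24642171\right) - 112 = \left(3 + 291 + \frac{24642171}{8}\right) - 112 = \frac{24644523}{8} - 112 = \frac{24643627}{8}$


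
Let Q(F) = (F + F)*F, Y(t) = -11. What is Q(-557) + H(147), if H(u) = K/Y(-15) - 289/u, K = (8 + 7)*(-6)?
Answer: 1003355317/1617 ≈ 6.2050e+5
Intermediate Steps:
Q(F) = 2*F² (Q(F) = (2*F)*F = 2*F²)
K = -90 (K = 15*(-6) = -90)
H(u) = 90/11 - 289/u (H(u) = -90/(-11) - 289/u = -90*(-1/11) - 289/u = 90/11 - 289/u)
Q(-557) + H(147) = 2*(-557)² + (90/11 - 289/147) = 2*310249 + (90/11 - 289*1/147) = 620498 + (90/11 - 289/147) = 620498 + 10051/1617 = 1003355317/1617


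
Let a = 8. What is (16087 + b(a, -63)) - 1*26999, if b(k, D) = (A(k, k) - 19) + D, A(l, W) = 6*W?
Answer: -10946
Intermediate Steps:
b(k, D) = -19 + D + 6*k (b(k, D) = (6*k - 19) + D = (-19 + 6*k) + D = -19 + D + 6*k)
(16087 + b(a, -63)) - 1*26999 = (16087 + (-19 - 63 + 6*8)) - 1*26999 = (16087 + (-19 - 63 + 48)) - 26999 = (16087 - 34) - 26999 = 16053 - 26999 = -10946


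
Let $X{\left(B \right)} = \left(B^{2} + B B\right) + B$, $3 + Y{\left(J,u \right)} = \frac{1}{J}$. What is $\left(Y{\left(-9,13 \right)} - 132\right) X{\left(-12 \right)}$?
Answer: $- \frac{111872}{3} \approx -37291.0$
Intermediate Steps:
$Y{\left(J,u \right)} = -3 + \frac{1}{J}$
$X{\left(B \right)} = B + 2 B^{2}$ ($X{\left(B \right)} = \left(B^{2} + B^{2}\right) + B = 2 B^{2} + B = B + 2 B^{2}$)
$\left(Y{\left(-9,13 \right)} - 132\right) X{\left(-12 \right)} = \left(\left(-3 + \frac{1}{-9}\right) - 132\right) \left(- 12 \left(1 + 2 \left(-12\right)\right)\right) = \left(\left(-3 - \frac{1}{9}\right) - 132\right) \left(- 12 \left(1 - 24\right)\right) = \left(- \frac{28}{9} - 132\right) \left(\left(-12\right) \left(-23\right)\right) = \left(- \frac{1216}{9}\right) 276 = - \frac{111872}{3}$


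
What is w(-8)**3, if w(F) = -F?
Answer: 512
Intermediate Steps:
w(-8)**3 = (-1*(-8))**3 = 8**3 = 512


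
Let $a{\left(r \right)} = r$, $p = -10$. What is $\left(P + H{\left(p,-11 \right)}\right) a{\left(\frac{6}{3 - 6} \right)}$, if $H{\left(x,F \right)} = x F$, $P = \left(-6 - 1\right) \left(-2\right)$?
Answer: $-248$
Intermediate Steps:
$P = 14$ ($P = \left(-7\right) \left(-2\right) = 14$)
$H{\left(x,F \right)} = F x$
$\left(P + H{\left(p,-11 \right)}\right) a{\left(\frac{6}{3 - 6} \right)} = \left(14 - -110\right) \frac{6}{3 - 6} = \left(14 + 110\right) \frac{6}{3 - 6} = 124 \frac{6}{-3} = 124 \cdot 6 \left(- \frac{1}{3}\right) = 124 \left(-2\right) = -248$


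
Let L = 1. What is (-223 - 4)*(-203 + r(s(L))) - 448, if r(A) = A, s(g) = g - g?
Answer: 45633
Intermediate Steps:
s(g) = 0
(-223 - 4)*(-203 + r(s(L))) - 448 = (-223 - 4)*(-203 + 0) - 448 = -227*(-203) - 448 = 46081 - 448 = 45633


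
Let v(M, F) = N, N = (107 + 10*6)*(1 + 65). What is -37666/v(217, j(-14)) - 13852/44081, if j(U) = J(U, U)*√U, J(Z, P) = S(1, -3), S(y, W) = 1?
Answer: -906515845/242930391 ≈ -3.7316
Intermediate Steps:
J(Z, P) = 1
j(U) = √U (j(U) = 1*√U = √U)
N = 11022 (N = (107 + 60)*66 = 167*66 = 11022)
v(M, F) = 11022
-37666/v(217, j(-14)) - 13852/44081 = -37666/11022 - 13852/44081 = -37666*1/11022 - 13852*1/44081 = -18833/5511 - 13852/44081 = -906515845/242930391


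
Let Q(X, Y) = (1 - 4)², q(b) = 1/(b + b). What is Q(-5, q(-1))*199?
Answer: 1791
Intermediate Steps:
q(b) = 1/(2*b)
Q(X, Y) = 9 (Q(X, Y) = (-3)² = 9)
Q(-5, q(-1))*199 = 9*199 = 1791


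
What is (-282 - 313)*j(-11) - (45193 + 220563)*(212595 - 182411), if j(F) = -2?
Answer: -8021577914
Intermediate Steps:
(-282 - 313)*j(-11) - (45193 + 220563)*(212595 - 182411) = (-282 - 313)*(-2) - (45193 + 220563)*(212595 - 182411) = -595*(-2) - 265756*30184 = 1190 - 1*8021579104 = 1190 - 8021579104 = -8021577914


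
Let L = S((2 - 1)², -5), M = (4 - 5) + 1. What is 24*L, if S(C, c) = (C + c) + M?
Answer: -96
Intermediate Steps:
M = 0 (M = -1 + 1 = 0)
S(C, c) = C + c (S(C, c) = (C + c) + 0 = C + c)
L = -4 (L = (2 - 1)² - 5 = 1² - 5 = 1 - 5 = -4)
24*L = 24*(-4) = -96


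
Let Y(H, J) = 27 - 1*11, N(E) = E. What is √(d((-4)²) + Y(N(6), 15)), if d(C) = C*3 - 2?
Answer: √62 ≈ 7.8740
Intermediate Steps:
Y(H, J) = 16 (Y(H, J) = 27 - 11 = 16)
d(C) = -2 + 3*C (d(C) = 3*C - 2 = -2 + 3*C)
√(d((-4)²) + Y(N(6), 15)) = √((-2 + 3*(-4)²) + 16) = √((-2 + 3*16) + 16) = √((-2 + 48) + 16) = √(46 + 16) = √62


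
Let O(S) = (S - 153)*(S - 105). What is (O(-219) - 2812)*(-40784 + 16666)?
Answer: -2839074488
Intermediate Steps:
O(S) = (-153 + S)*(-105 + S)
(O(-219) - 2812)*(-40784 + 16666) = ((16065 + (-219)² - 258*(-219)) - 2812)*(-40784 + 16666) = ((16065 + 47961 + 56502) - 2812)*(-24118) = (120528 - 2812)*(-24118) = 117716*(-24118) = -2839074488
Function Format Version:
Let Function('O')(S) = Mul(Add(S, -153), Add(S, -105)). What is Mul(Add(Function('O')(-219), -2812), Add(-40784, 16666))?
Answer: -2839074488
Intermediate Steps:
Function('O')(S) = Mul(Add(-153, S), Add(-105, S))
Mul(Add(Function('O')(-219), -2812), Add(-40784, 16666)) = Mul(Add(Add(16065, Pow(-219, 2), Mul(-258, -219)), -2812), Add(-40784, 16666)) = Mul(Add(Add(16065, 47961, 56502), -2812), -24118) = Mul(Add(120528, -2812), -24118) = Mul(117716, -24118) = -2839074488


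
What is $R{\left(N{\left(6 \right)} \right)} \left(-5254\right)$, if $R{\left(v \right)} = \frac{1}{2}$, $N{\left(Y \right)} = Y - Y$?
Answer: $-2627$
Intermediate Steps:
$N{\left(Y \right)} = 0$
$R{\left(v \right)} = \frac{1}{2}$
$R{\left(N{\left(6 \right)} \right)} \left(-5254\right) = \frac{1}{2} \left(-5254\right) = -2627$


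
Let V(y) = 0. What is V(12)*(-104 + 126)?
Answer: 0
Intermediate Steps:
V(12)*(-104 + 126) = 0*(-104 + 126) = 0*22 = 0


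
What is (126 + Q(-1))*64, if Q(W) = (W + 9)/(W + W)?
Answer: 7808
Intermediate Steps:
Q(W) = (9 + W)/(2*W) (Q(W) = (9 + W)/((2*W)) = (9 + W)*(1/(2*W)) = (9 + W)/(2*W))
(126 + Q(-1))*64 = (126 + (½)*(9 - 1)/(-1))*64 = (126 + (½)*(-1)*8)*64 = (126 - 4)*64 = 122*64 = 7808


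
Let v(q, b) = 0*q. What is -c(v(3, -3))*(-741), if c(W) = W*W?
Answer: 0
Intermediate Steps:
v(q, b) = 0
c(W) = W²
-c(v(3, -3))*(-741) = -1*0²*(-741) = -1*0*(-741) = 0*(-741) = 0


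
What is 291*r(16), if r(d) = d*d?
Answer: 74496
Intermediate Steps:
r(d) = d²
291*r(16) = 291*16² = 291*256 = 74496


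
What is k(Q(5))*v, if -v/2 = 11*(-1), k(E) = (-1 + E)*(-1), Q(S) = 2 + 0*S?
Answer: -22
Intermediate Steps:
Q(S) = 2 (Q(S) = 2 + 0 = 2)
k(E) = 1 - E
v = 22 (v = -22*(-1) = -2*(-11) = 22)
k(Q(5))*v = (1 - 1*2)*22 = (1 - 2)*22 = -1*22 = -22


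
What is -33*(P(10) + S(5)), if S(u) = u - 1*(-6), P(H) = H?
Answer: -693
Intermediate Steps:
S(u) = 6 + u (S(u) = u + 6 = 6 + u)
-33*(P(10) + S(5)) = -33*(10 + (6 + 5)) = -33*(10 + 11) = -33*21 = -693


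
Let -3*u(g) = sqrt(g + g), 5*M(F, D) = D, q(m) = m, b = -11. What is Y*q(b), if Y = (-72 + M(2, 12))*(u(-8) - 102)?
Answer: -390456/5 - 5104*I/5 ≈ -78091.0 - 1020.8*I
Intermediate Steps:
M(F, D) = D/5
u(g) = -sqrt(2)*sqrt(g)/3 (u(g) = -sqrt(g + g)/3 = -sqrt(2)*sqrt(g)/3)
Y = 35496/5 + 464*I/5 (Y = (-72 + (1/5)*12)*(-sqrt(2)*sqrt(-8)/3 - 102) = (-72 + 12/5)*(-sqrt(2)*2*I*sqrt(2)/3 - 102) = -348*(-4*I/3 - 102)/5 = -348*(-102 - 4*I/3)/5 = 35496/5 + 464*I/5 ≈ 7099.2 + 92.8*I)
Y*q(b) = (35496/5 + 464*I/5)*(-11) = -390456/5 - 5104*I/5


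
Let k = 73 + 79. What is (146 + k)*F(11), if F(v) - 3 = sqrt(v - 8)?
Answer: 894 + 298*sqrt(3) ≈ 1410.2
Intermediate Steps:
F(v) = 3 + sqrt(-8 + v) (F(v) = 3 + sqrt(v - 8) = 3 + sqrt(-8 + v))
k = 152
(146 + k)*F(11) = (146 + 152)*(3 + sqrt(-8 + 11)) = 298*(3 + sqrt(3)) = 894 + 298*sqrt(3)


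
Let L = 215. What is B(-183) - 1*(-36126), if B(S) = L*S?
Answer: -3219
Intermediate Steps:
B(S) = 215*S
B(-183) - 1*(-36126) = 215*(-183) - 1*(-36126) = -39345 + 36126 = -3219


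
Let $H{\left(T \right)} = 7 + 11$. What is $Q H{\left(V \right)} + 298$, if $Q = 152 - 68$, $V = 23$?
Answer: $1810$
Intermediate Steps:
$H{\left(T \right)} = 18$
$Q = 84$
$Q H{\left(V \right)} + 298 = 84 \cdot 18 + 298 = 1512 + 298 = 1810$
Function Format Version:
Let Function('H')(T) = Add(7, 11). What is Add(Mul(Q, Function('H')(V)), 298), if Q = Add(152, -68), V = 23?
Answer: 1810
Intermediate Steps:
Function('H')(T) = 18
Q = 84
Add(Mul(Q, Function('H')(V)), 298) = Add(Mul(84, 18), 298) = Add(1512, 298) = 1810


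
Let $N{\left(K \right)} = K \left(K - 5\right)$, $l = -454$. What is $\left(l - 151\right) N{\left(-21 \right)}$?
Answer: $-330330$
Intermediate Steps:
$N{\left(K \right)} = K \left(-5 + K\right)$
$\left(l - 151\right) N{\left(-21 \right)} = \left(-454 - 151\right) \left(- 21 \left(-5 - 21\right)\right) = - 605 \left(\left(-21\right) \left(-26\right)\right) = \left(-605\right) 546 = -330330$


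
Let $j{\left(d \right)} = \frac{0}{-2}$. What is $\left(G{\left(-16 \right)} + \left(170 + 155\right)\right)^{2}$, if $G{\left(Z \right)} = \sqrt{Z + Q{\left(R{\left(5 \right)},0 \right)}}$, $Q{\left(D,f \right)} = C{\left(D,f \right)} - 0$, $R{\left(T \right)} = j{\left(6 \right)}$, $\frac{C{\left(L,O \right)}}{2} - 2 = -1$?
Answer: $\left(325 + i \sqrt{14}\right)^{2} \approx 1.0561 \cdot 10^{5} + 2432.1 i$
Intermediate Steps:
$C{\left(L,O \right)} = 2$ ($C{\left(L,O \right)} = 4 + 2 \left(-1\right) = 4 - 2 = 2$)
$j{\left(d \right)} = 0$ ($j{\left(d \right)} = 0 \left(- \frac{1}{2}\right) = 0$)
$R{\left(T \right)} = 0$
$Q{\left(D,f \right)} = 2$ ($Q{\left(D,f \right)} = 2 - 0 = 2 + 0 = 2$)
$G{\left(Z \right)} = \sqrt{2 + Z}$ ($G{\left(Z \right)} = \sqrt{Z + 2} = \sqrt{2 + Z}$)
$\left(G{\left(-16 \right)} + \left(170 + 155\right)\right)^{2} = \left(\sqrt{2 - 16} + \left(170 + 155\right)\right)^{2} = \left(\sqrt{-14} + 325\right)^{2} = \left(i \sqrt{14} + 325\right)^{2} = \left(325 + i \sqrt{14}\right)^{2}$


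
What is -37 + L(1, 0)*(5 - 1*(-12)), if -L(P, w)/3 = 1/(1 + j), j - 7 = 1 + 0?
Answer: -128/3 ≈ -42.667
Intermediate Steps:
j = 8 (j = 7 + (1 + 0) = 7 + 1 = 8)
L(P, w) = -⅓ (L(P, w) = -3/(1 + 8) = -3/9 = -3*⅑ = -⅓)
-37 + L(1, 0)*(5 - 1*(-12)) = -37 - (5 - 1*(-12))/3 = -37 - (5 + 12)/3 = -37 - ⅓*17 = -37 - 17/3 = -128/3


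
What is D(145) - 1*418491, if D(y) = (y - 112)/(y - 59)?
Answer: -35990193/86 ≈ -4.1849e+5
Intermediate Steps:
D(y) = (-112 + y)/(-59 + y)
D(145) - 1*418491 = (-112 + 145)/(-59 + 145) - 1*418491 = 33/86 - 418491 = -35990193/86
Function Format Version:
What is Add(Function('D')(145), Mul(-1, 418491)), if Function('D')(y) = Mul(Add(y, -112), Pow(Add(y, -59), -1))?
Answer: Rational(-35990193, 86) ≈ -4.1849e+5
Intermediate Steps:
Function('D')(y) = Mul(Pow(Add(-59, y), -1), Add(-112, y)) (Function('D')(y) = Mul(Add(-112, y), Pow(Add(-59, y), -1)) = Mul(Pow(Add(-59, y), -1), Add(-112, y)))
Add(Function('D')(145), Mul(-1, 418491)) = Add(Mul(Pow(Add(-59, 145), -1), Add(-112, 145)), Mul(-1, 418491)) = Add(Mul(Pow(86, -1), 33), -418491) = Add(Mul(Rational(1, 86), 33), -418491) = Add(Rational(33, 86), -418491) = Rational(-35990193, 86)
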